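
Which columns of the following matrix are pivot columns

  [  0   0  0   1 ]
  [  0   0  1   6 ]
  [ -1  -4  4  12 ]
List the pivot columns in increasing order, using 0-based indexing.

ρ1 <-> ρ3
  [ -1  -4  4  12 ]
  [  0   0  1   6 ]
  [  0   0  0   1 ]
ρ1 -> -1·ρ1
  [ 1  4  -4  -12 ]
  [ 0  0   1    6 ]
  [ 0  0   0    1 ]
ρ2 -> ρ2 − 6·ρ3
  [ 1  4  -4  -12 ]
  [ 0  0   1    0 ]
  [ 0  0   0    1 ]
ρ1 -> ρ1 + 12·ρ3
  [ 1  4  -4  0 ]
  [ 0  0   1  0 ]
  [ 0  0   0  1 ]
ρ1 -> ρ1 + 4·ρ2
  [ 1  4  0  0 ]
  [ 0  0  1  0 ]
  [ 0  0  0  1 ]
Pivot columns are the columns containing a leading 1.

0, 2, 3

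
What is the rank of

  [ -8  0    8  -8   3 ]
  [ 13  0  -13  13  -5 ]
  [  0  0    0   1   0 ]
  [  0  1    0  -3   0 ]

r1 := -1/8·r1
  [  1  0   -1   1  -3/8 ]
  [ 13  0  -13  13    -5 ]
  [  0  0    0   1     0 ]
  [  0  1    0  -3     0 ]
r2 := r2 − 13·r1
  [ 1  0  -1   1  -3/8 ]
  [ 0  0   0   0  -1/8 ]
  [ 0  0   0   1     0 ]
  [ 0  1   0  -3     0 ]
r2 <-> r4
  [ 1  0  -1   1  -3/8 ]
  [ 0  1   0  -3     0 ]
  [ 0  0   0   1     0 ]
  [ 0  0   0   0  -1/8 ]
r4 := -8·r4
  [ 1  0  -1   1  -3/8 ]
  [ 0  1   0  -3     0 ]
  [ 0  0   0   1     0 ]
  [ 0  0   0   0     1 ]
r1 := r1 + 3/8·r4
  [ 1  0  -1   1  0 ]
  [ 0  1   0  -3  0 ]
  [ 0  0   0   1  0 ]
  [ 0  0   0   0  1 ]
r2 := r2 + 3·r3
  [ 1  0  -1  1  0 ]
  [ 0  1   0  0  0 ]
  [ 0  0   0  1  0 ]
  [ 0  0   0  0  1 ]
r1 := r1 − r3
  [ 1  0  -1  0  0 ]
  [ 0  1   0  0  0 ]
  [ 0  0   0  1  0 ]
  [ 0  0   0  0  1 ]
The reduced form has 4 nonzero rows.

rank = 4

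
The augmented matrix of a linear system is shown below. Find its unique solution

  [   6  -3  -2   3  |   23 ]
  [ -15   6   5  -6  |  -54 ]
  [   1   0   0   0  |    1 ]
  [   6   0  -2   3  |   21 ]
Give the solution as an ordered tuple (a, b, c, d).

(1, -2/3, -5, 5/3)

r1 → 1/6·r1
  [   1  -1/2  -1/3  1/2  |  23/6 ]
  [ -15     6     5   -6  |   -54 ]
  [   1     0     0    0  |     1 ]
  [   6     0    -2    3  |    21 ]
r2 → r2 + 15·r1
  [ 1  -1/2  -1/3  1/2  |  23/6 ]
  [ 0  -3/2     0  3/2  |   7/2 ]
  [ 1     0     0    0  |     1 ]
  [ 6     0    -2    3  |    21 ]
r3 → r3 − r1
  [ 1  -1/2  -1/3   1/2  |   23/6 ]
  [ 0  -3/2     0   3/2  |    7/2 ]
  [ 0   1/2   1/3  -1/2  |  -17/6 ]
  [ 6     0    -2     3  |     21 ]
r4 → r4 − 6·r1
  [ 1  -1/2  -1/3   1/2  |   23/6 ]
  [ 0  -3/2     0   3/2  |    7/2 ]
  [ 0   1/2   1/3  -1/2  |  -17/6 ]
  [ 0     3     0     0  |     -2 ]
r2 → -2/3·r2
  [ 1  -1/2  -1/3   1/2  |   23/6 ]
  [ 0     1     0    -1  |   -7/3 ]
  [ 0   1/2   1/3  -1/2  |  -17/6 ]
  [ 0     3     0     0  |     -2 ]
r3 → r3 − 1/2·r2
  [ 1  -1/2  -1/3  1/2  |  23/6 ]
  [ 0     1     0   -1  |  -7/3 ]
  [ 0     0   1/3    0  |  -5/3 ]
  [ 0     3     0    0  |    -2 ]
r4 → r4 − 3·r2
  [ 1  -1/2  -1/3  1/2  |  23/6 ]
  [ 0     1     0   -1  |  -7/3 ]
  [ 0     0   1/3    0  |  -5/3 ]
  [ 0     0     0    3  |     5 ]
r3 → 3·r3
  [ 1  -1/2  -1/3  1/2  |  23/6 ]
  [ 0     1     0   -1  |  -7/3 ]
  [ 0     0     1    0  |    -5 ]
  [ 0     0     0    3  |     5 ]
r4 → 1/3·r4
  [ 1  -1/2  -1/3  1/2  |  23/6 ]
  [ 0     1     0   -1  |  -7/3 ]
  [ 0     0     1    0  |    -5 ]
  [ 0     0     0    1  |   5/3 ]
r2 → r2 + r4
  [ 1  -1/2  -1/3  1/2  |  23/6 ]
  [ 0     1     0    0  |  -2/3 ]
  [ 0     0     1    0  |    -5 ]
  [ 0     0     0    1  |   5/3 ]
r1 → r1 − 1/2·r4
  [ 1  -1/2  -1/3  0  |     3 ]
  [ 0     1     0  0  |  -2/3 ]
  [ 0     0     1  0  |    -5 ]
  [ 0     0     0  1  |   5/3 ]
r1 → r1 + 1/3·r3
  [ 1  -1/2  0  0  |   4/3 ]
  [ 0     1  0  0  |  -2/3 ]
  [ 0     0  1  0  |    -5 ]
  [ 0     0  0  1  |   5/3 ]
r1 → r1 + 1/2·r2
  [ 1  0  0  0  |     1 ]
  [ 0  1  0  0  |  -2/3 ]
  [ 0  0  1  0  |    -5 ]
  [ 0  0  0  1  |   5/3 ]
Reading off the last column: a = 1, b = -2/3, c = -5, d = 5/3.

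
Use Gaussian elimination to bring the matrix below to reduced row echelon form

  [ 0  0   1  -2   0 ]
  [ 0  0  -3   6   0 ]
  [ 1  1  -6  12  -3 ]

Swap r1 and r3.
Multiply r2 by -1/3.
Subtract r2 from r3.
Add 6 times r2 to r1.

[[1, 1, 0, 0, -3], [0, 0, 1, -2, 0], [0, 0, 0, 0, 0]]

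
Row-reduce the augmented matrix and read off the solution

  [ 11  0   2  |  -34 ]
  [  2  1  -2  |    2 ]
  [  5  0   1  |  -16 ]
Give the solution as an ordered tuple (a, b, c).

(-2, -6, -6)

R1 := 1/11·R1
  [ 1  0  2/11  |  -34/11 ]
  [ 2  1    -2  |       2 ]
  [ 5  0     1  |     -16 ]
R2 := R2 − 2·R1
  [ 1  0    2/11  |  -34/11 ]
  [ 0  1  -26/11  |   90/11 ]
  [ 5  0       1  |     -16 ]
R3 := R3 − 5·R1
  [ 1  0    2/11  |  -34/11 ]
  [ 0  1  -26/11  |   90/11 ]
  [ 0  0    1/11  |   -6/11 ]
R3 := 11·R3
  [ 1  0    2/11  |  -34/11 ]
  [ 0  1  -26/11  |   90/11 ]
  [ 0  0       1  |      -6 ]
R2 := R2 + 26/11·R3
  [ 1  0  2/11  |  -34/11 ]
  [ 0  1     0  |      -6 ]
  [ 0  0     1  |      -6 ]
R1 := R1 − 2/11·R3
  [ 1  0  0  |  -2 ]
  [ 0  1  0  |  -6 ]
  [ 0  0  1  |  -6 ]
Reading off the last column: a = -2, b = -6, c = -6.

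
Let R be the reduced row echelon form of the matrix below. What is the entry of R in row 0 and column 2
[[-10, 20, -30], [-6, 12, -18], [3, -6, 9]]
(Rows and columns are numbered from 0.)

R1 -> -1/10·R1
  [  1  -2    3 ]
  [ -6  12  -18 ]
  [  3  -6    9 ]
R2 -> R2 + 6·R1
  [ 1  -2  3 ]
  [ 0   0  0 ]
  [ 3  -6  9 ]
R3 -> R3 − 3·R1
  [ 1  -2  3 ]
  [ 0   0  0 ]
  [ 0   0  0 ]

3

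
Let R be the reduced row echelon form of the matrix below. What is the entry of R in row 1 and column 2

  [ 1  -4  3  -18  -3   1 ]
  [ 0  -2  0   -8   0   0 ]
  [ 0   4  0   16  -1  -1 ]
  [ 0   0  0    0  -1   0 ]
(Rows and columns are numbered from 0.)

0

Multiply ρ2 by -1/2.
Subtract 4 times ρ2 from ρ3.
Multiply ρ3 by -1.
Add ρ3 to ρ4.
Subtract ρ4 from ρ3.
Subtract ρ4 from ρ1.
Add 3 times ρ3 to ρ1.
Add 4 times ρ2 to ρ1.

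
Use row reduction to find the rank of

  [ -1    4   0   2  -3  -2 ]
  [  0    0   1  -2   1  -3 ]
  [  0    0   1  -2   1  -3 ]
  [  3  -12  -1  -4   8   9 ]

rank = 2

ρ1 := -1·ρ1
  [ 1   -4   0  -2  3   2 ]
  [ 0    0   1  -2  1  -3 ]
  [ 0    0   1  -2  1  -3 ]
  [ 3  -12  -1  -4  8   9 ]
ρ4 := ρ4 − 3·ρ1
  [ 1  -4   0  -2   3   2 ]
  [ 0   0   1  -2   1  -3 ]
  [ 0   0   1  -2   1  -3 ]
  [ 0   0  -1   2  -1   3 ]
ρ3 := ρ3 − ρ2
  [ 1  -4   0  -2   3   2 ]
  [ 0   0   1  -2   1  -3 ]
  [ 0   0   0   0   0   0 ]
  [ 0   0  -1   2  -1   3 ]
ρ4 := ρ4 + ρ2
  [ 1  -4  0  -2  3   2 ]
  [ 0   0  1  -2  1  -3 ]
  [ 0   0  0   0  0   0 ]
  [ 0   0  0   0  0   0 ]
The reduced form has 2 nonzero rows.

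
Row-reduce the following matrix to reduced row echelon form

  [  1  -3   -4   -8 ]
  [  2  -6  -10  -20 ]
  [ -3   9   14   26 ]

R2 → R2 − 2·R1
  [  1  -3  -4  -8 ]
  [  0   0  -2  -4 ]
  [ -3   9  14  26 ]
R3 → R3 + 3·R1
  [ 1  -3  -4  -8 ]
  [ 0   0  -2  -4 ]
  [ 0   0   2   2 ]
R2 → -1/2·R2
  [ 1  -3  -4  -8 ]
  [ 0   0   1   2 ]
  [ 0   0   2   2 ]
R3 → R3 − 2·R2
  [ 1  -3  -4  -8 ]
  [ 0   0   1   2 ]
  [ 0   0   0  -2 ]
R3 → -1/2·R3
  [ 1  -3  -4  -8 ]
  [ 0   0   1   2 ]
  [ 0   0   0   1 ]
R2 → R2 − 2·R3
  [ 1  -3  -4  -8 ]
  [ 0   0   1   0 ]
  [ 0   0   0   1 ]
R1 → R1 + 8·R3
  [ 1  -3  -4  0 ]
  [ 0   0   1  0 ]
  [ 0   0   0  1 ]
R1 → R1 + 4·R2
  [ 1  -3  0  0 ]
  [ 0   0  1  0 ]
  [ 0   0  0  1 ]

[[1, -3, 0, 0], [0, 0, 1, 0], [0, 0, 0, 1]]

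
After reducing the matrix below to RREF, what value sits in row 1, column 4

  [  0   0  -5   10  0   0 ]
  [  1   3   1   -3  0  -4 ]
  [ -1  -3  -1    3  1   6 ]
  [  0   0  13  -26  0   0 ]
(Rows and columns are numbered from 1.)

ρ1 <=> ρ2
  [  1   3   1   -3  0  -4 ]
  [  0   0  -5   10  0   0 ]
  [ -1  -3  -1    3  1   6 ]
  [  0   0  13  -26  0   0 ]
ρ3 -> ρ3 + ρ1
  [ 1  3   1   -3  0  -4 ]
  [ 0  0  -5   10  0   0 ]
  [ 0  0   0    0  1   2 ]
  [ 0  0  13  -26  0   0 ]
ρ2 -> -1/5·ρ2
  [ 1  3   1   -3  0  -4 ]
  [ 0  0   1   -2  0   0 ]
  [ 0  0   0    0  1   2 ]
  [ 0  0  13  -26  0   0 ]
ρ4 -> ρ4 − 13·ρ2
  [ 1  3  1  -3  0  -4 ]
  [ 0  0  1  -2  0   0 ]
  [ 0  0  0   0  1   2 ]
  [ 0  0  0   0  0   0 ]
ρ1 -> ρ1 − ρ2
  [ 1  3  0  -1  0  -4 ]
  [ 0  0  1  -2  0   0 ]
  [ 0  0  0   0  1   2 ]
  [ 0  0  0   0  0   0 ]

-1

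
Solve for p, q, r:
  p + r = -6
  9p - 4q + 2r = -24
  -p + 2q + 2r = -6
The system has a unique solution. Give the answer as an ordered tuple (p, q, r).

(0, 3, -6)

Form the augmented matrix and row-reduce:
  [  1   0  1  |   -6 ]
  [  9  -4  2  |  -24 ]
  [ -1   2  2  |   -6 ]
R2 ← R2 − 9·R1
  [  1   0   1  |  -6 ]
  [  0  -4  -7  |  30 ]
  [ -1   2   2  |  -6 ]
R3 ← R3 + R1
  [ 1   0   1  |   -6 ]
  [ 0  -4  -7  |   30 ]
  [ 0   2   3  |  -12 ]
R2 ← -1/4·R2
  [ 1  0    1  |     -6 ]
  [ 0  1  7/4  |  -15/2 ]
  [ 0  2    3  |    -12 ]
R3 ← R3 − 2·R2
  [ 1  0     1  |     -6 ]
  [ 0  1   7/4  |  -15/2 ]
  [ 0  0  -1/2  |      3 ]
R3 ← -2·R3
  [ 1  0    1  |     -6 ]
  [ 0  1  7/4  |  -15/2 ]
  [ 0  0    1  |     -6 ]
R2 ← R2 − 7/4·R3
  [ 1  0  1  |  -6 ]
  [ 0  1  0  |   3 ]
  [ 0  0  1  |  -6 ]
R1 ← R1 − R3
  [ 1  0  0  |   0 ]
  [ 0  1  0  |   3 ]
  [ 0  0  1  |  -6 ]
Reading off the last column: p = 0, q = 3, r = -6.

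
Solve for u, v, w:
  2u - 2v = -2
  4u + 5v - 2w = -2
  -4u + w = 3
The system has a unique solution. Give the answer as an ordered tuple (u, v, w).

Form the augmented matrix and row-reduce:
  [  2  -2   0  |  -2 ]
  [  4   5  -2  |  -2 ]
  [ -4   0   1  |   3 ]
r1 -> 1/2·r1
  [  1  -1   0  |  -1 ]
  [  4   5  -2  |  -2 ]
  [ -4   0   1  |   3 ]
r2 -> r2 − 4·r1
  [  1  -1   0  |  -1 ]
  [  0   9  -2  |   2 ]
  [ -4   0   1  |   3 ]
r3 -> r3 + 4·r1
  [ 1  -1   0  |  -1 ]
  [ 0   9  -2  |   2 ]
  [ 0  -4   1  |  -1 ]
r2 -> 1/9·r2
  [ 1  -1     0  |   -1 ]
  [ 0   1  -2/9  |  2/9 ]
  [ 0  -4     1  |   -1 ]
r3 -> r3 + 4·r2
  [ 1  -1     0  |    -1 ]
  [ 0   1  -2/9  |   2/9 ]
  [ 0   0   1/9  |  -1/9 ]
r3 -> 9·r3
  [ 1  -1     0  |   -1 ]
  [ 0   1  -2/9  |  2/9 ]
  [ 0   0     1  |   -1 ]
r2 -> r2 + 2/9·r3
  [ 1  -1  0  |  -1 ]
  [ 0   1  0  |   0 ]
  [ 0   0  1  |  -1 ]
r1 -> r1 + r2
  [ 1  0  0  |  -1 ]
  [ 0  1  0  |   0 ]
  [ 0  0  1  |  -1 ]
Reading off the last column: u = -1, v = 0, w = -1.

(-1, 0, -1)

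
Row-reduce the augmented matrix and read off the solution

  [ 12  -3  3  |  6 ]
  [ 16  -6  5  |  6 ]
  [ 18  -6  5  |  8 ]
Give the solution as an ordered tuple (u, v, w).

(1, 0, -2)

Multiply R1 by 1/12.
  [  1  -1/4  1/4  |  1/2 ]
  [ 16    -6    5  |    6 ]
  [ 18    -6    5  |    8 ]
Subtract 16 times R1 from R2.
  [  1  -1/4  1/4  |  1/2 ]
  [  0    -2    1  |   -2 ]
  [ 18    -6    5  |    8 ]
Subtract 18 times R1 from R3.
  [ 1  -1/4  1/4  |  1/2 ]
  [ 0    -2    1  |   -2 ]
  [ 0  -3/2  1/2  |   -1 ]
Multiply R2 by -1/2.
  [ 1  -1/4   1/4  |  1/2 ]
  [ 0     1  -1/2  |    1 ]
  [ 0  -3/2   1/2  |   -1 ]
Add 3/2 times R2 to R3.
  [ 1  -1/4   1/4  |  1/2 ]
  [ 0     1  -1/2  |    1 ]
  [ 0     0  -1/4  |  1/2 ]
Multiply R3 by -4.
  [ 1  -1/4   1/4  |  1/2 ]
  [ 0     1  -1/2  |    1 ]
  [ 0     0     1  |   -2 ]
Add 1/2 times R3 to R2.
  [ 1  -1/4  1/4  |  1/2 ]
  [ 0     1    0  |    0 ]
  [ 0     0    1  |   -2 ]
Subtract 1/4 times R3 from R1.
  [ 1  -1/4  0  |   1 ]
  [ 0     1  0  |   0 ]
  [ 0     0  1  |  -2 ]
Add 1/4 times R2 to R1.
  [ 1  0  0  |   1 ]
  [ 0  1  0  |   0 ]
  [ 0  0  1  |  -2 ]
Reading off the last column: u = 1, v = 0, w = -2.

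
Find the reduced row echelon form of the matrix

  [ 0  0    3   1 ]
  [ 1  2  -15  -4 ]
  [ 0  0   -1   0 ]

[[1, 2, 0, 0], [0, 0, 1, 0], [0, 0, 0, 1]]

Swap R1 and R2.
  [ 1  2  -15  -4 ]
  [ 0  0    3   1 ]
  [ 0  0   -1   0 ]
Multiply R2 by 1/3.
  [ 1  2  -15   -4 ]
  [ 0  0    1  1/3 ]
  [ 0  0   -1    0 ]
Add R2 to R3.
  [ 1  2  -15   -4 ]
  [ 0  0    1  1/3 ]
  [ 0  0    0  1/3 ]
Multiply R3 by 3.
  [ 1  2  -15   -4 ]
  [ 0  0    1  1/3 ]
  [ 0  0    0    1 ]
Subtract 1/3 times R3 from R2.
  [ 1  2  -15  -4 ]
  [ 0  0    1   0 ]
  [ 0  0    0   1 ]
Add 4 times R3 to R1.
  [ 1  2  -15  0 ]
  [ 0  0    1  0 ]
  [ 0  0    0  1 ]
Add 15 times R2 to R1.
  [ 1  2  0  0 ]
  [ 0  0  1  0 ]
  [ 0  0  0  1 ]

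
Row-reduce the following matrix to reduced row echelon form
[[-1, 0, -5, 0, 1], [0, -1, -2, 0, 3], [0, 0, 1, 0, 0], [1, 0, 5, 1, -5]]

Multiply R1 by -1.
Subtract R1 from R4.
Multiply R2 by -1.
Subtract 2 times R3 from R2.
Subtract 5 times R3 from R1.

[[1, 0, 0, 0, -1], [0, 1, 0, 0, -3], [0, 0, 1, 0, 0], [0, 0, 0, 1, -4]]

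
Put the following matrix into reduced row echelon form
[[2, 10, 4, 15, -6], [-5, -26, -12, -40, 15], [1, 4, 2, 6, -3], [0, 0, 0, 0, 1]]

Multiply R1 by 1/2.
  [  1    5    2  15/2  -3 ]
  [ -5  -26  -12   -40  15 ]
  [  1    4    2     6  -3 ]
  [  0    0    0     0   1 ]
Add 5 times R1 to R2.
  [ 1   5   2  15/2  -3 ]
  [ 0  -1  -2  -5/2   0 ]
  [ 1   4   2     6  -3 ]
  [ 0   0   0     0   1 ]
Subtract R1 from R3.
  [ 1   5   2  15/2  -3 ]
  [ 0  -1  -2  -5/2   0 ]
  [ 0  -1   0  -3/2   0 ]
  [ 0   0   0     0   1 ]
Multiply R2 by -1.
  [ 1   5  2  15/2  -3 ]
  [ 0   1  2   5/2   0 ]
  [ 0  -1  0  -3/2   0 ]
  [ 0   0  0     0   1 ]
Add R2 to R3.
  [ 1  5  2  15/2  -3 ]
  [ 0  1  2   5/2   0 ]
  [ 0  0  2     1   0 ]
  [ 0  0  0     0   1 ]
Multiply R3 by 1/2.
  [ 1  5  2  15/2  -3 ]
  [ 0  1  2   5/2   0 ]
  [ 0  0  1   1/2   0 ]
  [ 0  0  0     0   1 ]
Add 3 times R4 to R1.
  [ 1  5  2  15/2  0 ]
  [ 0  1  2   5/2  0 ]
  [ 0  0  1   1/2  0 ]
  [ 0  0  0     0  1 ]
Subtract 2 times R3 from R2.
  [ 1  5  2  15/2  0 ]
  [ 0  1  0   3/2  0 ]
  [ 0  0  1   1/2  0 ]
  [ 0  0  0     0  1 ]
Subtract 2 times R3 from R1.
  [ 1  5  0  13/2  0 ]
  [ 0  1  0   3/2  0 ]
  [ 0  0  1   1/2  0 ]
  [ 0  0  0     0  1 ]
Subtract 5 times R2 from R1.
  [ 1  0  0   -1  0 ]
  [ 0  1  0  3/2  0 ]
  [ 0  0  1  1/2  0 ]
  [ 0  0  0    0  1 ]

[[1, 0, 0, -1, 0], [0, 1, 0, 3/2, 0], [0, 0, 1, 1/2, 0], [0, 0, 0, 0, 1]]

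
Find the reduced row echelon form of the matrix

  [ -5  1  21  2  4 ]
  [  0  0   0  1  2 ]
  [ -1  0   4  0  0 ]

Multiply ρ1 by -1/5.
Add ρ1 to ρ3.
Swap ρ2 and ρ3.
Multiply ρ2 by -5.
Subtract 2 times ρ3 from ρ2.
Add 2/5 times ρ3 to ρ1.
Add 1/5 times ρ2 to ρ1.

[[1, 0, -4, 0, 0], [0, 1, 1, 0, 0], [0, 0, 0, 1, 2]]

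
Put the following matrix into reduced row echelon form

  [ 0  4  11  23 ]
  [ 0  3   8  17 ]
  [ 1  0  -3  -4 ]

[[1, 0, 0, -1], [0, 1, 0, 3], [0, 0, 1, 1]]

R1 <=> R3
R2 ← 1/3·R2
R3 ← R3 − 4·R2
R3 ← 3·R3
R2 ← R2 − 8/3·R3
R1 ← R1 + 3·R3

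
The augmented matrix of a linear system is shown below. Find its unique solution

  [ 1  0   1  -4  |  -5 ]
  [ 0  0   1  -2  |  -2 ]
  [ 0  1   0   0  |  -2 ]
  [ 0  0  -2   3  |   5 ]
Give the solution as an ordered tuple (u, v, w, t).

r2 <-> r3
  [ 1  0   1  -4  |  -5 ]
  [ 0  1   0   0  |  -2 ]
  [ 0  0   1  -2  |  -2 ]
  [ 0  0  -2   3  |   5 ]
r4 ← r4 + 2·r3
  [ 1  0  1  -4  |  -5 ]
  [ 0  1  0   0  |  -2 ]
  [ 0  0  1  -2  |  -2 ]
  [ 0  0  0  -1  |   1 ]
r4 ← -1·r4
  [ 1  0  1  -4  |  -5 ]
  [ 0  1  0   0  |  -2 ]
  [ 0  0  1  -2  |  -2 ]
  [ 0  0  0   1  |  -1 ]
r3 ← r3 + 2·r4
  [ 1  0  1  -4  |  -5 ]
  [ 0  1  0   0  |  -2 ]
  [ 0  0  1   0  |  -4 ]
  [ 0  0  0   1  |  -1 ]
r1 ← r1 + 4·r4
  [ 1  0  1  0  |  -9 ]
  [ 0  1  0  0  |  -2 ]
  [ 0  0  1  0  |  -4 ]
  [ 0  0  0  1  |  -1 ]
r1 ← r1 − r3
  [ 1  0  0  0  |  -5 ]
  [ 0  1  0  0  |  -2 ]
  [ 0  0  1  0  |  -4 ]
  [ 0  0  0  1  |  -1 ]
Reading off the last column: u = -5, v = -2, w = -4, t = -1.

(-5, -2, -4, -1)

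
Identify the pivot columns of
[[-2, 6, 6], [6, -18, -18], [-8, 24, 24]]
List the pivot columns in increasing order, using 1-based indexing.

R1 -> -1/2·R1
  [  1   -3   -3 ]
  [  6  -18  -18 ]
  [ -8   24   24 ]
R2 -> R2 − 6·R1
  [  1  -3  -3 ]
  [  0   0   0 ]
  [ -8  24  24 ]
R3 -> R3 + 8·R1
  [ 1  -3  -3 ]
  [ 0   0   0 ]
  [ 0   0   0 ]
Pivot columns are the columns containing a leading 1.

1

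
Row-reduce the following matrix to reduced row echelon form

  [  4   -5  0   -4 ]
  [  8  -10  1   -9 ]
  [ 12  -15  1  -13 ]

R1 -> 1/4·R1
  [  1  -5/4  0   -1 ]
  [  8   -10  1   -9 ]
  [ 12   -15  1  -13 ]
R2 -> R2 − 8·R1
  [  1  -5/4  0   -1 ]
  [  0     0  1   -1 ]
  [ 12   -15  1  -13 ]
R3 -> R3 − 12·R1
  [ 1  -5/4  0  -1 ]
  [ 0     0  1  -1 ]
  [ 0     0  1  -1 ]
R3 -> R3 − R2
  [ 1  -5/4  0  -1 ]
  [ 0     0  1  -1 ]
  [ 0     0  0   0 ]

[[1, -5/4, 0, -1], [0, 0, 1, -1], [0, 0, 0, 0]]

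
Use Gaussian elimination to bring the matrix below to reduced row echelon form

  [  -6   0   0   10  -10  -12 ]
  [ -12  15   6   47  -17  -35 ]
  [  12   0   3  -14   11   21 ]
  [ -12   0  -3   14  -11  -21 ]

[[1, 0, 0, -5/3, 5/3, 2], [0, 1, 0, 1, 7/5, -1/3], [0, 0, 1, 2, -3, -1], [0, 0, 0, 0, 0, 0]]

R1 := -1/6·R1
R2 := R2 + 12·R1
R3 := R3 − 12·R1
R4 := R4 + 12·R1
R2 := 1/15·R2
R3 := 1/3·R3
R4 := R4 + 3·R3
R2 := R2 − 2/5·R3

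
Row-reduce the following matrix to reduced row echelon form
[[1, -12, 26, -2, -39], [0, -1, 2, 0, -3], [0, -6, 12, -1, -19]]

R2 ← -1·R2
  [ 1  -12  26  -2  -39 ]
  [ 0    1  -2   0    3 ]
  [ 0   -6  12  -1  -19 ]
R3 ← R3 + 6·R2
  [ 1  -12  26  -2  -39 ]
  [ 0    1  -2   0    3 ]
  [ 0    0   0  -1   -1 ]
R3 ← -1·R3
  [ 1  -12  26  -2  -39 ]
  [ 0    1  -2   0    3 ]
  [ 0    0   0   1    1 ]
R1 ← R1 + 2·R3
  [ 1  -12  26  0  -37 ]
  [ 0    1  -2  0    3 ]
  [ 0    0   0  1    1 ]
R1 ← R1 + 12·R2
  [ 1  0   2  0  -1 ]
  [ 0  1  -2  0   3 ]
  [ 0  0   0  1   1 ]

[[1, 0, 2, 0, -1], [0, 1, -2, 0, 3], [0, 0, 0, 1, 1]]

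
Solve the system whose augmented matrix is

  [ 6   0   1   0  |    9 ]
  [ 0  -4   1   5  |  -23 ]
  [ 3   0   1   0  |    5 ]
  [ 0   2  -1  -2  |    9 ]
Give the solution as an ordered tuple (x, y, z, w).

(4/3, 1, 1, -4)

R1 ← 1/6·R1
  [ 1   0  1/6   0  |  3/2 ]
  [ 0  -4    1   5  |  -23 ]
  [ 3   0    1   0  |    5 ]
  [ 0   2   -1  -2  |    9 ]
R3 ← R3 − 3·R1
  [ 1   0  1/6   0  |  3/2 ]
  [ 0  -4    1   5  |  -23 ]
  [ 0   0  1/2   0  |  1/2 ]
  [ 0   2   -1  -2  |    9 ]
R2 ← -1/4·R2
  [ 1  0   1/6     0  |   3/2 ]
  [ 0  1  -1/4  -5/4  |  23/4 ]
  [ 0  0   1/2     0  |   1/2 ]
  [ 0  2    -1    -2  |     9 ]
R4 ← R4 − 2·R2
  [ 1  0   1/6     0  |   3/2 ]
  [ 0  1  -1/4  -5/4  |  23/4 ]
  [ 0  0   1/2     0  |   1/2 ]
  [ 0  0  -1/2   1/2  |  -5/2 ]
R3 ← 2·R3
  [ 1  0   1/6     0  |   3/2 ]
  [ 0  1  -1/4  -5/4  |  23/4 ]
  [ 0  0     1     0  |     1 ]
  [ 0  0  -1/2   1/2  |  -5/2 ]
R4 ← R4 + 1/2·R3
  [ 1  0   1/6     0  |   3/2 ]
  [ 0  1  -1/4  -5/4  |  23/4 ]
  [ 0  0     1     0  |     1 ]
  [ 0  0     0   1/2  |    -2 ]
R4 ← 2·R4
  [ 1  0   1/6     0  |   3/2 ]
  [ 0  1  -1/4  -5/4  |  23/4 ]
  [ 0  0     1     0  |     1 ]
  [ 0  0     0     1  |    -4 ]
R2 ← R2 + 5/4·R4
  [ 1  0   1/6  0  |  3/2 ]
  [ 0  1  -1/4  0  |  3/4 ]
  [ 0  0     1  0  |    1 ]
  [ 0  0     0  1  |   -4 ]
R2 ← R2 + 1/4·R3
  [ 1  0  1/6  0  |  3/2 ]
  [ 0  1    0  0  |    1 ]
  [ 0  0    1  0  |    1 ]
  [ 0  0    0  1  |   -4 ]
R1 ← R1 − 1/6·R3
  [ 1  0  0  0  |  4/3 ]
  [ 0  1  0  0  |    1 ]
  [ 0  0  1  0  |    1 ]
  [ 0  0  0  1  |   -4 ]
Reading off the last column: x = 4/3, y = 1, z = 1, w = -4.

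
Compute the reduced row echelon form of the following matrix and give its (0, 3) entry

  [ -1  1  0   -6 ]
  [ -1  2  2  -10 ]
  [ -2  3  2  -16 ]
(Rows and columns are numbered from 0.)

ρ1 -> -1·ρ1
  [  1  -1  0    6 ]
  [ -1   2  2  -10 ]
  [ -2   3  2  -16 ]
ρ2 -> ρ2 + ρ1
  [  1  -1  0    6 ]
  [  0   1  2   -4 ]
  [ -2   3  2  -16 ]
ρ3 -> ρ3 + 2·ρ1
  [ 1  -1  0   6 ]
  [ 0   1  2  -4 ]
  [ 0   1  2  -4 ]
ρ3 -> ρ3 − ρ2
  [ 1  -1  0   6 ]
  [ 0   1  2  -4 ]
  [ 0   0  0   0 ]
ρ1 -> ρ1 + ρ2
  [ 1  0  2   2 ]
  [ 0  1  2  -4 ]
  [ 0  0  0   0 ]

2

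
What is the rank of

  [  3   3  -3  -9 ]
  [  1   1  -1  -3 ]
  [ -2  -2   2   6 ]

ρ1 -> 1/3·ρ1
  [  1   1  -1  -3 ]
  [  1   1  -1  -3 ]
  [ -2  -2   2   6 ]
ρ2 -> ρ2 − ρ1
  [  1   1  -1  -3 ]
  [  0   0   0   0 ]
  [ -2  -2   2   6 ]
ρ3 -> ρ3 + 2·ρ1
  [ 1  1  -1  -3 ]
  [ 0  0   0   0 ]
  [ 0  0   0   0 ]
The reduced form has 1 nonzero row.

rank = 1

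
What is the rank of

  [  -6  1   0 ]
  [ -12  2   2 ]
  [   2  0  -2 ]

R1 ← -1/6·R1
  [   1  -1/6   0 ]
  [ -12     2   2 ]
  [   2     0  -2 ]
R2 ← R2 + 12·R1
  [ 1  -1/6   0 ]
  [ 0     0   2 ]
  [ 2     0  -2 ]
R3 ← R3 − 2·R1
  [ 1  -1/6   0 ]
  [ 0     0   2 ]
  [ 0   1/3  -2 ]
R2 ↔ R3
  [ 1  -1/6   0 ]
  [ 0   1/3  -2 ]
  [ 0     0   2 ]
R2 ← 3·R2
  [ 1  -1/6   0 ]
  [ 0     1  -6 ]
  [ 0     0   2 ]
R3 ← 1/2·R3
  [ 1  -1/6   0 ]
  [ 0     1  -6 ]
  [ 0     0   1 ]
R2 ← R2 + 6·R3
  [ 1  -1/6  0 ]
  [ 0     1  0 ]
  [ 0     0  1 ]
R1 ← R1 + 1/6·R2
  [ 1  0  0 ]
  [ 0  1  0 ]
  [ 0  0  1 ]
The reduced form has 3 nonzero rows.

rank = 3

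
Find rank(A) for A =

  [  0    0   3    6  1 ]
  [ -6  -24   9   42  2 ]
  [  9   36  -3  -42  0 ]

R1 <=> R2
  [ -6  -24   9   42  2 ]
  [  0    0   3    6  1 ]
  [  9   36  -3  -42  0 ]
R1 ← -1/6·R1
  [ 1   4  -3/2   -7  -1/3 ]
  [ 0   0     3    6     1 ]
  [ 9  36    -3  -42     0 ]
R3 ← R3 − 9·R1
  [ 1  4  -3/2  -7  -1/3 ]
  [ 0  0     3   6     1 ]
  [ 0  0  21/2  21     3 ]
R2 ← 1/3·R2
  [ 1  4  -3/2  -7  -1/3 ]
  [ 0  0     1   2   1/3 ]
  [ 0  0  21/2  21     3 ]
R3 ← R3 − 21/2·R2
  [ 1  4  -3/2  -7  -1/3 ]
  [ 0  0     1   2   1/3 ]
  [ 0  0     0   0  -1/2 ]
R3 ← -2·R3
  [ 1  4  -3/2  -7  -1/3 ]
  [ 0  0     1   2   1/3 ]
  [ 0  0     0   0     1 ]
R2 ← R2 − 1/3·R3
  [ 1  4  -3/2  -7  -1/3 ]
  [ 0  0     1   2     0 ]
  [ 0  0     0   0     1 ]
R1 ← R1 + 1/3·R3
  [ 1  4  -3/2  -7  0 ]
  [ 0  0     1   2  0 ]
  [ 0  0     0   0  1 ]
R1 ← R1 + 3/2·R2
  [ 1  4  0  -4  0 ]
  [ 0  0  1   2  0 ]
  [ 0  0  0   0  1 ]
The reduced form has 3 nonzero rows.

rank = 3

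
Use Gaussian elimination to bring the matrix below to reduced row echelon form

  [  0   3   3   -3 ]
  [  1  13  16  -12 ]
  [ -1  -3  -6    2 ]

r1 ↔ r2
  [  1  13  16  -12 ]
  [  0   3   3   -3 ]
  [ -1  -3  -6    2 ]
r3 ← r3 + r1
  [ 1  13  16  -12 ]
  [ 0   3   3   -3 ]
  [ 0  10  10  -10 ]
r2 ← 1/3·r2
  [ 1  13  16  -12 ]
  [ 0   1   1   -1 ]
  [ 0  10  10  -10 ]
r3 ← r3 − 10·r2
  [ 1  13  16  -12 ]
  [ 0   1   1   -1 ]
  [ 0   0   0    0 ]
r1 ← r1 − 13·r2
  [ 1  0  3   1 ]
  [ 0  1  1  -1 ]
  [ 0  0  0   0 ]

[[1, 0, 3, 1], [0, 1, 1, -1], [0, 0, 0, 0]]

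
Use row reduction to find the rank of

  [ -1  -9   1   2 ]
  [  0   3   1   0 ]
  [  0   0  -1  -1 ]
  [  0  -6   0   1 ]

rank = 4

r1 := -1·r1
  [ 1   9  -1  -2 ]
  [ 0   3   1   0 ]
  [ 0   0  -1  -1 ]
  [ 0  -6   0   1 ]
r2 := 1/3·r2
  [ 1   9   -1  -2 ]
  [ 0   1  1/3   0 ]
  [ 0   0   -1  -1 ]
  [ 0  -6    0   1 ]
r4 := r4 + 6·r2
  [ 1  9   -1  -2 ]
  [ 0  1  1/3   0 ]
  [ 0  0   -1  -1 ]
  [ 0  0    2   1 ]
r3 := -1·r3
  [ 1  9   -1  -2 ]
  [ 0  1  1/3   0 ]
  [ 0  0    1   1 ]
  [ 0  0    2   1 ]
r4 := r4 − 2·r3
  [ 1  9   -1  -2 ]
  [ 0  1  1/3   0 ]
  [ 0  0    1   1 ]
  [ 0  0    0  -1 ]
r4 := -1·r4
  [ 1  9   -1  -2 ]
  [ 0  1  1/3   0 ]
  [ 0  0    1   1 ]
  [ 0  0    0   1 ]
r3 := r3 − r4
  [ 1  9   -1  -2 ]
  [ 0  1  1/3   0 ]
  [ 0  0    1   0 ]
  [ 0  0    0   1 ]
r1 := r1 + 2·r4
  [ 1  9   -1  0 ]
  [ 0  1  1/3  0 ]
  [ 0  0    1  0 ]
  [ 0  0    0  1 ]
r2 := r2 − 1/3·r3
  [ 1  9  -1  0 ]
  [ 0  1   0  0 ]
  [ 0  0   1  0 ]
  [ 0  0   0  1 ]
r1 := r1 + r3
  [ 1  9  0  0 ]
  [ 0  1  0  0 ]
  [ 0  0  1  0 ]
  [ 0  0  0  1 ]
r1 := r1 − 9·r2
  [ 1  0  0  0 ]
  [ 0  1  0  0 ]
  [ 0  0  1  0 ]
  [ 0  0  0  1 ]
The reduced form has 4 nonzero rows.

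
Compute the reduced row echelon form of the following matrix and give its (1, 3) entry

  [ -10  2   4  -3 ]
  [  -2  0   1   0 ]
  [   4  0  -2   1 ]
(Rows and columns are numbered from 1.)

R1 := -1/10·R1
R2 := R2 + 2·R1
R3 := R3 − 4·R1
R2 := -5/2·R2
R3 := R3 − 4/5·R2
R2 := R2 + 3/2·R3
R1 := R1 − 3/10·R3
R1 := R1 + 1/5·R2

-1/2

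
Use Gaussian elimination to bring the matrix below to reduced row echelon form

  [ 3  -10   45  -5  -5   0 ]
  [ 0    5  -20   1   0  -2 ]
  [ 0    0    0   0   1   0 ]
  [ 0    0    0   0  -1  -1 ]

R1 -> 1/3·R1
  [ 1  -10/3   15  -5/3  -5/3   0 ]
  [ 0      5  -20     1     0  -2 ]
  [ 0      0    0     0     1   0 ]
  [ 0      0    0     0    -1  -1 ]
R2 -> 1/5·R2
  [ 1  -10/3  15  -5/3  -5/3     0 ]
  [ 0      1  -4   1/5     0  -2/5 ]
  [ 0      0   0     0     1     0 ]
  [ 0      0   0     0    -1    -1 ]
R4 -> R4 + R3
  [ 1  -10/3  15  -5/3  -5/3     0 ]
  [ 0      1  -4   1/5     0  -2/5 ]
  [ 0      0   0     0     1     0 ]
  [ 0      0   0     0     0    -1 ]
R4 -> -1·R4
  [ 1  -10/3  15  -5/3  -5/3     0 ]
  [ 0      1  -4   1/5     0  -2/5 ]
  [ 0      0   0     0     1     0 ]
  [ 0      0   0     0     0     1 ]
R2 -> R2 + 2/5·R4
  [ 1  -10/3  15  -5/3  -5/3  0 ]
  [ 0      1  -4   1/5     0  0 ]
  [ 0      0   0     0     1  0 ]
  [ 0      0   0     0     0  1 ]
R1 -> R1 + 5/3·R3
  [ 1  -10/3  15  -5/3  0  0 ]
  [ 0      1  -4   1/5  0  0 ]
  [ 0      0   0     0  1  0 ]
  [ 0      0   0     0  0  1 ]
R1 -> R1 + 10/3·R2
  [ 1  0  5/3   -1  0  0 ]
  [ 0  1   -4  1/5  0  0 ]
  [ 0  0    0    0  1  0 ]
  [ 0  0    0    0  0  1 ]

[[1, 0, 5/3, -1, 0, 0], [0, 1, -4, 1/5, 0, 0], [0, 0, 0, 0, 1, 0], [0, 0, 0, 0, 0, 1]]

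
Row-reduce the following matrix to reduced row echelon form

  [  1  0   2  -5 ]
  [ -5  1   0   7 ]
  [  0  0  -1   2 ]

ρ2 := ρ2 + 5·ρ1
  [ 1  0   2   -5 ]
  [ 0  1  10  -18 ]
  [ 0  0  -1    2 ]
ρ3 := -1·ρ3
  [ 1  0   2   -5 ]
  [ 0  1  10  -18 ]
  [ 0  0   1   -2 ]
ρ2 := ρ2 − 10·ρ3
  [ 1  0  2  -5 ]
  [ 0  1  0   2 ]
  [ 0  0  1  -2 ]
ρ1 := ρ1 − 2·ρ3
  [ 1  0  0  -1 ]
  [ 0  1  0   2 ]
  [ 0  0  1  -2 ]

[[1, 0, 0, -1], [0, 1, 0, 2], [0, 0, 1, -2]]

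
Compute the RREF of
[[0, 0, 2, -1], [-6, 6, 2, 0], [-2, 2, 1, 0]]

[[1, -1, 0, 0], [0, 0, 1, 0], [0, 0, 0, 1]]

Swap r1 and r2.
  [ -6  6  2   0 ]
  [  0  0  2  -1 ]
  [ -2  2  1   0 ]
Multiply r1 by -1/6.
  [  1  -1  -1/3   0 ]
  [  0   0     2  -1 ]
  [ -2   2     1   0 ]
Add 2 times r1 to r3.
  [ 1  -1  -1/3   0 ]
  [ 0   0     2  -1 ]
  [ 0   0   1/3   0 ]
Multiply r2 by 1/2.
  [ 1  -1  -1/3     0 ]
  [ 0   0     1  -1/2 ]
  [ 0   0   1/3     0 ]
Subtract 1/3 times r2 from r3.
  [ 1  -1  -1/3     0 ]
  [ 0   0     1  -1/2 ]
  [ 0   0     0   1/6 ]
Multiply r3 by 6.
  [ 1  -1  -1/3     0 ]
  [ 0   0     1  -1/2 ]
  [ 0   0     0     1 ]
Add 1/2 times r3 to r2.
  [ 1  -1  -1/3  0 ]
  [ 0   0     1  0 ]
  [ 0   0     0  1 ]
Add 1/3 times r2 to r1.
  [ 1  -1  0  0 ]
  [ 0   0  1  0 ]
  [ 0   0  0  1 ]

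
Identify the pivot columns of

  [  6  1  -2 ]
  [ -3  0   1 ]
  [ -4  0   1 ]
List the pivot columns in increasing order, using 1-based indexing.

1, 2, 3

ρ1 -> 1/6·ρ1
  [  1  1/6  -1/3 ]
  [ -3    0     1 ]
  [ -4    0     1 ]
ρ2 -> ρ2 + 3·ρ1
  [  1  1/6  -1/3 ]
  [  0  1/2     0 ]
  [ -4    0     1 ]
ρ3 -> ρ3 + 4·ρ1
  [ 1  1/6  -1/3 ]
  [ 0  1/2     0 ]
  [ 0  2/3  -1/3 ]
ρ2 -> 2·ρ2
  [ 1  1/6  -1/3 ]
  [ 0    1     0 ]
  [ 0  2/3  -1/3 ]
ρ3 -> ρ3 − 2/3·ρ2
  [ 1  1/6  -1/3 ]
  [ 0    1     0 ]
  [ 0    0  -1/3 ]
ρ3 -> -3·ρ3
  [ 1  1/6  -1/3 ]
  [ 0    1     0 ]
  [ 0    0     1 ]
ρ1 -> ρ1 + 1/3·ρ3
  [ 1  1/6  0 ]
  [ 0    1  0 ]
  [ 0    0  1 ]
ρ1 -> ρ1 − 1/6·ρ2
  [ 1  0  0 ]
  [ 0  1  0 ]
  [ 0  0  1 ]
Pivot columns are the columns containing a leading 1.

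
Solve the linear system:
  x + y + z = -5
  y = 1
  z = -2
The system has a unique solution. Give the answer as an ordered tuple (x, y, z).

Form the augmented matrix and row-reduce:
  [ 1  1  1  |  -5 ]
  [ 0  1  0  |   1 ]
  [ 0  0  1  |  -2 ]
ρ1 → ρ1 − ρ3
  [ 1  1  0  |  -3 ]
  [ 0  1  0  |   1 ]
  [ 0  0  1  |  -2 ]
ρ1 → ρ1 − ρ2
  [ 1  0  0  |  -4 ]
  [ 0  1  0  |   1 ]
  [ 0  0  1  |  -2 ]
Reading off the last column: x = -4, y = 1, z = -2.

(-4, 1, -2)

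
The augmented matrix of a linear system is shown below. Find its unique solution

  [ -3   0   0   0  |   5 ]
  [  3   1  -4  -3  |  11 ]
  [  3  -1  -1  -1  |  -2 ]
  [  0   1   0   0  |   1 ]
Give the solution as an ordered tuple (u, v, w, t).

R1 → -1/3·R1
R2 → R2 − 3·R1
R3 → R3 − 3·R1
R3 → R3 + R2
R4 → R4 − R2
R3 → -1/5·R3
R4 → R4 − 4·R3
R4 → -5·R4
R3 → R3 − 4/5·R4
R2 → R2 + 3·R4
R2 → R2 + 4·R3
Reading off the last column: u = -5/3, v = 1, w = -3, t = -1.

(-5/3, 1, -3, -1)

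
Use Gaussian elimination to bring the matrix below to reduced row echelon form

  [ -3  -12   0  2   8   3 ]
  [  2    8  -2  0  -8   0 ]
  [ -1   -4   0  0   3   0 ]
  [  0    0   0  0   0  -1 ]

r1 := -1/3·r1
  [  1   4   0  -2/3  -8/3  -1 ]
  [  2   8  -2     0    -8   0 ]
  [ -1  -4   0     0     3   0 ]
  [  0   0   0     0     0  -1 ]
r2 := r2 − 2·r1
  [  1   4   0  -2/3  -8/3  -1 ]
  [  0   0  -2   4/3  -8/3   2 ]
  [ -1  -4   0     0     3   0 ]
  [  0   0   0     0     0  -1 ]
r3 := r3 + r1
  [ 1  4   0  -2/3  -8/3  -1 ]
  [ 0  0  -2   4/3  -8/3   2 ]
  [ 0  0   0  -2/3   1/3  -1 ]
  [ 0  0   0     0     0  -1 ]
r2 := -1/2·r2
  [ 1  4  0  -2/3  -8/3  -1 ]
  [ 0  0  1  -2/3   4/3  -1 ]
  [ 0  0  0  -2/3   1/3  -1 ]
  [ 0  0  0     0     0  -1 ]
r3 := -3/2·r3
  [ 1  4  0  -2/3  -8/3   -1 ]
  [ 0  0  1  -2/3   4/3   -1 ]
  [ 0  0  0     1  -1/2  3/2 ]
  [ 0  0  0     0     0   -1 ]
r4 := -1·r4
  [ 1  4  0  -2/3  -8/3   -1 ]
  [ 0  0  1  -2/3   4/3   -1 ]
  [ 0  0  0     1  -1/2  3/2 ]
  [ 0  0  0     0     0    1 ]
r3 := r3 − 3/2·r4
  [ 1  4  0  -2/3  -8/3  -1 ]
  [ 0  0  1  -2/3   4/3  -1 ]
  [ 0  0  0     1  -1/2   0 ]
  [ 0  0  0     0     0   1 ]
r2 := r2 + r4
  [ 1  4  0  -2/3  -8/3  -1 ]
  [ 0  0  1  -2/3   4/3   0 ]
  [ 0  0  0     1  -1/2   0 ]
  [ 0  0  0     0     0   1 ]
r1 := r1 + r4
  [ 1  4  0  -2/3  -8/3  0 ]
  [ 0  0  1  -2/3   4/3  0 ]
  [ 0  0  0     1  -1/2  0 ]
  [ 0  0  0     0     0  1 ]
r2 := r2 + 2/3·r3
  [ 1  4  0  -2/3  -8/3  0 ]
  [ 0  0  1     0     1  0 ]
  [ 0  0  0     1  -1/2  0 ]
  [ 0  0  0     0     0  1 ]
r1 := r1 + 2/3·r3
  [ 1  4  0  0    -3  0 ]
  [ 0  0  1  0     1  0 ]
  [ 0  0  0  1  -1/2  0 ]
  [ 0  0  0  0     0  1 ]

[[1, 4, 0, 0, -3, 0], [0, 0, 1, 0, 1, 0], [0, 0, 0, 1, -1/2, 0], [0, 0, 0, 0, 0, 1]]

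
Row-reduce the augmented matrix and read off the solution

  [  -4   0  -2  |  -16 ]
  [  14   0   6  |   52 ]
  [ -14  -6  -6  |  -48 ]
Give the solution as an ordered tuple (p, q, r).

(2, -2/3, 4)

r1 → -1/4·r1
r2 → r2 − 14·r1
r3 → r3 + 14·r1
r2 <=> r3
r2 → -1/6·r2
r3 → -1·r3
r2 → r2 + 1/6·r3
r1 → r1 − 1/2·r3
Reading off the last column: p = 2, q = -2/3, r = 4.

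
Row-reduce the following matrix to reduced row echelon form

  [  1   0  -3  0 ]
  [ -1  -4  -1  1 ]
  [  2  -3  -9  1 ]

[[1, 0, -3, 0], [0, 1, 1, 0], [0, 0, 0, 1]]

R2 -> R2 + R1
  [ 1   0  -3  0 ]
  [ 0  -4  -4  1 ]
  [ 2  -3  -9  1 ]
R3 -> R3 − 2·R1
  [ 1   0  -3  0 ]
  [ 0  -4  -4  1 ]
  [ 0  -3  -3  1 ]
R2 -> -1/4·R2
  [ 1   0  -3     0 ]
  [ 0   1   1  -1/4 ]
  [ 0  -3  -3     1 ]
R3 -> R3 + 3·R2
  [ 1  0  -3     0 ]
  [ 0  1   1  -1/4 ]
  [ 0  0   0   1/4 ]
R3 -> 4·R3
  [ 1  0  -3     0 ]
  [ 0  1   1  -1/4 ]
  [ 0  0   0     1 ]
R2 -> R2 + 1/4·R3
  [ 1  0  -3  0 ]
  [ 0  1   1  0 ]
  [ 0  0   0  1 ]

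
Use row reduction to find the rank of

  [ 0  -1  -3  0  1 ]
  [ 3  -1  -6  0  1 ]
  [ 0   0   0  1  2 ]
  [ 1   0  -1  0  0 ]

R1 <=> R2
  [ 3  -1  -6  0  1 ]
  [ 0  -1  -3  0  1 ]
  [ 0   0   0  1  2 ]
  [ 1   0  -1  0  0 ]
R1 ← 1/3·R1
  [ 1  -1/3  -2  0  1/3 ]
  [ 0    -1  -3  0    1 ]
  [ 0     0   0  1    2 ]
  [ 1     0  -1  0    0 ]
R4 ← R4 − R1
  [ 1  -1/3  -2  0   1/3 ]
  [ 0    -1  -3  0     1 ]
  [ 0     0   0  1     2 ]
  [ 0   1/3   1  0  -1/3 ]
R2 ← -1·R2
  [ 1  -1/3  -2  0   1/3 ]
  [ 0     1   3  0    -1 ]
  [ 0     0   0  1     2 ]
  [ 0   1/3   1  0  -1/3 ]
R4 ← R4 − 1/3·R2
  [ 1  -1/3  -2  0  1/3 ]
  [ 0     1   3  0   -1 ]
  [ 0     0   0  1    2 ]
  [ 0     0   0  0    0 ]
R1 ← R1 + 1/3·R2
  [ 1  0  -1  0   0 ]
  [ 0  1   3  0  -1 ]
  [ 0  0   0  1   2 ]
  [ 0  0   0  0   0 ]
The reduced form has 3 nonzero rows.

rank = 3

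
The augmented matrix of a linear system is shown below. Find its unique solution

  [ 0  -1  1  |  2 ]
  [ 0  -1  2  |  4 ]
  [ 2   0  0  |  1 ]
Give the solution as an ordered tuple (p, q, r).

Swap r1 and r3.
Multiply r1 by 1/2.
Multiply r2 by -1.
Add r2 to r3.
Multiply r3 by -1.
Add 2 times r3 to r2.
Reading off the last column: p = 1/2, q = 0, r = 2.

(1/2, 0, 2)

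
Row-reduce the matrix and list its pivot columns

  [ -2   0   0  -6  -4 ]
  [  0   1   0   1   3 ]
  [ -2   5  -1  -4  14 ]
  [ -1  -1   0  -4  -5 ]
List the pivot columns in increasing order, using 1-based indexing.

r1 → -1/2·r1
r3 → r3 + 2·r1
r4 → r4 + r1
r3 → r3 − 5·r2
r4 → r4 + r2
r3 → -1·r3
Pivot columns are the columns containing a leading 1.

1, 2, 3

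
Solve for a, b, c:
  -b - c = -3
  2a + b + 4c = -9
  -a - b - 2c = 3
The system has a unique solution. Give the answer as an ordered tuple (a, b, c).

(-6, 3, 0)

Form the augmented matrix and row-reduce:
  [  0  -1  -1  |  -3 ]
  [  2   1   4  |  -9 ]
  [ -1  -1  -2  |   3 ]
R1 <=> R2
R1 := 1/2·R1
R3 := R3 + R1
R2 := -1·R2
R3 := R3 + 1/2·R2
R3 := 2·R3
R2 := R2 − R3
R1 := R1 − 2·R3
R1 := R1 − 1/2·R2
Reading off the last column: a = -6, b = 3, c = 0.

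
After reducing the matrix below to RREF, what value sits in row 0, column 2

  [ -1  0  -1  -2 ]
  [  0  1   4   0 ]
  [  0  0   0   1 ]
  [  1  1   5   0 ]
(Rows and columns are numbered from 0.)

1

ρ1 → -1·ρ1
  [ 1  0  1  2 ]
  [ 0  1  4  0 ]
  [ 0  0  0  1 ]
  [ 1  1  5  0 ]
ρ4 → ρ4 − ρ1
  [ 1  0  1   2 ]
  [ 0  1  4   0 ]
  [ 0  0  0   1 ]
  [ 0  1  4  -2 ]
ρ4 → ρ4 − ρ2
  [ 1  0  1   2 ]
  [ 0  1  4   0 ]
  [ 0  0  0   1 ]
  [ 0  0  0  -2 ]
ρ4 → ρ4 + 2·ρ3
  [ 1  0  1  2 ]
  [ 0  1  4  0 ]
  [ 0  0  0  1 ]
  [ 0  0  0  0 ]
ρ1 → ρ1 − 2·ρ3
  [ 1  0  1  0 ]
  [ 0  1  4  0 ]
  [ 0  0  0  1 ]
  [ 0  0  0  0 ]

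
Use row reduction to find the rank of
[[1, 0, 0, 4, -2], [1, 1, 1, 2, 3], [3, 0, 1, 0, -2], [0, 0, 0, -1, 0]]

Subtract r1 from r2.
Subtract 3 times r1 from r3.
Multiply r4 by -1.
Add 12 times r4 to r3.
Add 2 times r4 to r2.
Subtract 4 times r4 from r1.
Subtract r3 from r2.
The reduced form has 4 nonzero rows.

rank = 4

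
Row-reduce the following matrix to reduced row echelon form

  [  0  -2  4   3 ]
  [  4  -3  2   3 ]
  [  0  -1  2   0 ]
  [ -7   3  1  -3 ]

R1 <-> R2
  [  4  -3  2   3 ]
  [  0  -2  4   3 ]
  [  0  -1  2   0 ]
  [ -7   3  1  -3 ]
R1 -> 1/4·R1
  [  1  -3/4  1/2  3/4 ]
  [  0    -2    4    3 ]
  [  0    -1    2    0 ]
  [ -7     3    1   -3 ]
R4 -> R4 + 7·R1
  [ 1  -3/4  1/2  3/4 ]
  [ 0    -2    4    3 ]
  [ 0    -1    2    0 ]
  [ 0  -9/4  9/2  9/4 ]
R2 -> -1/2·R2
  [ 1  -3/4  1/2   3/4 ]
  [ 0     1   -2  -3/2 ]
  [ 0    -1    2     0 ]
  [ 0  -9/4  9/2   9/4 ]
R3 -> R3 + R2
  [ 1  -3/4  1/2   3/4 ]
  [ 0     1   -2  -3/2 ]
  [ 0     0    0  -3/2 ]
  [ 0  -9/4  9/2   9/4 ]
R4 -> R4 + 9/4·R2
  [ 1  -3/4  1/2   3/4 ]
  [ 0     1   -2  -3/2 ]
  [ 0     0    0  -3/2 ]
  [ 0     0    0  -9/8 ]
R3 -> -2/3·R3
  [ 1  -3/4  1/2   3/4 ]
  [ 0     1   -2  -3/2 ]
  [ 0     0    0     1 ]
  [ 0     0    0  -9/8 ]
R4 -> R4 + 9/8·R3
  [ 1  -3/4  1/2   3/4 ]
  [ 0     1   -2  -3/2 ]
  [ 0     0    0     1 ]
  [ 0     0    0     0 ]
R2 -> R2 + 3/2·R3
  [ 1  -3/4  1/2  3/4 ]
  [ 0     1   -2    0 ]
  [ 0     0    0    1 ]
  [ 0     0    0    0 ]
R1 -> R1 − 3/4·R3
  [ 1  -3/4  1/2  0 ]
  [ 0     1   -2  0 ]
  [ 0     0    0  1 ]
  [ 0     0    0  0 ]
R1 -> R1 + 3/4·R2
  [ 1  0  -1  0 ]
  [ 0  1  -2  0 ]
  [ 0  0   0  1 ]
  [ 0  0   0  0 ]

[[1, 0, -1, 0], [0, 1, -2, 0], [0, 0, 0, 1], [0, 0, 0, 0]]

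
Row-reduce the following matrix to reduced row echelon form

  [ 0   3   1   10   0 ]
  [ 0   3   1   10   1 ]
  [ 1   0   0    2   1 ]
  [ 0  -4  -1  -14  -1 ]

[[1, 0, 0, 2, 0], [0, 1, 0, 4, 0], [0, 0, 1, -2, 0], [0, 0, 0, 0, 1]]

Swap ρ1 and ρ3.
  [ 1   0   0    2   1 ]
  [ 0   3   1   10   1 ]
  [ 0   3   1   10   0 ]
  [ 0  -4  -1  -14  -1 ]
Multiply ρ2 by 1/3.
  [ 1   0    0     2    1 ]
  [ 0   1  1/3  10/3  1/3 ]
  [ 0   3    1    10    0 ]
  [ 0  -4   -1   -14   -1 ]
Subtract 3 times ρ2 from ρ3.
  [ 1   0    0     2    1 ]
  [ 0   1  1/3  10/3  1/3 ]
  [ 0   0    0     0   -1 ]
  [ 0  -4   -1   -14   -1 ]
Add 4 times ρ2 to ρ4.
  [ 1  0    0     2    1 ]
  [ 0  1  1/3  10/3  1/3 ]
  [ 0  0    0     0   -1 ]
  [ 0  0  1/3  -2/3  1/3 ]
Swap ρ3 and ρ4.
  [ 1  0    0     2    1 ]
  [ 0  1  1/3  10/3  1/3 ]
  [ 0  0  1/3  -2/3  1/3 ]
  [ 0  0    0     0   -1 ]
Multiply ρ3 by 3.
  [ 1  0    0     2    1 ]
  [ 0  1  1/3  10/3  1/3 ]
  [ 0  0    1    -2    1 ]
  [ 0  0    0     0   -1 ]
Multiply ρ4 by -1.
  [ 1  0    0     2    1 ]
  [ 0  1  1/3  10/3  1/3 ]
  [ 0  0    1    -2    1 ]
  [ 0  0    0     0    1 ]
Subtract ρ4 from ρ3.
  [ 1  0    0     2    1 ]
  [ 0  1  1/3  10/3  1/3 ]
  [ 0  0    1    -2    0 ]
  [ 0  0    0     0    1 ]
Subtract 1/3 times ρ4 from ρ2.
  [ 1  0    0     2  1 ]
  [ 0  1  1/3  10/3  0 ]
  [ 0  0    1    -2  0 ]
  [ 0  0    0     0  1 ]
Subtract ρ4 from ρ1.
  [ 1  0    0     2  0 ]
  [ 0  1  1/3  10/3  0 ]
  [ 0  0    1    -2  0 ]
  [ 0  0    0     0  1 ]
Subtract 1/3 times ρ3 from ρ2.
  [ 1  0  0   2  0 ]
  [ 0  1  0   4  0 ]
  [ 0  0  1  -2  0 ]
  [ 0  0  0   0  1 ]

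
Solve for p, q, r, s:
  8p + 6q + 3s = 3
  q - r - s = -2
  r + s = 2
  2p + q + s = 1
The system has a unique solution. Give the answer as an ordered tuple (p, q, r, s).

(0, 0, 1, 1)

Form the augmented matrix and row-reduce:
  [ 8  6   0   3  |   3 ]
  [ 0  1  -1  -1  |  -2 ]
  [ 0  0   1   1  |   2 ]
  [ 2  1   0   1  |   1 ]
r1 -> 1/8·r1
r4 -> r4 − 2·r1
r4 -> r4 + 1/2·r2
r4 -> r4 + 1/2·r3
r4 -> 4·r4
r3 -> r3 − r4
r2 -> r2 + r4
r1 -> r1 − 3/8·r4
r2 -> r2 + r3
r1 -> r1 − 3/4·r2
Reading off the last column: p = 0, q = 0, r = 1, s = 1.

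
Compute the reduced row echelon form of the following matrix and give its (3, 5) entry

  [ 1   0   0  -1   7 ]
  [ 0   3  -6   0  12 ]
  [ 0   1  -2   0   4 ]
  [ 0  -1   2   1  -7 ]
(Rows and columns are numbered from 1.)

-3

Multiply R2 by 1/3.
  [ 1   0   0  -1   7 ]
  [ 0   1  -2   0   4 ]
  [ 0   1  -2   0   4 ]
  [ 0  -1   2   1  -7 ]
Subtract R2 from R3.
  [ 1   0   0  -1   7 ]
  [ 0   1  -2   0   4 ]
  [ 0   0   0   0   0 ]
  [ 0  -1   2   1  -7 ]
Add R2 to R4.
  [ 1  0   0  -1   7 ]
  [ 0  1  -2   0   4 ]
  [ 0  0   0   0   0 ]
  [ 0  0   0   1  -3 ]
Swap R3 and R4.
  [ 1  0   0  -1   7 ]
  [ 0  1  -2   0   4 ]
  [ 0  0   0   1  -3 ]
  [ 0  0   0   0   0 ]
Add R3 to R1.
  [ 1  0   0  0   4 ]
  [ 0  1  -2  0   4 ]
  [ 0  0   0  1  -3 ]
  [ 0  0   0  0   0 ]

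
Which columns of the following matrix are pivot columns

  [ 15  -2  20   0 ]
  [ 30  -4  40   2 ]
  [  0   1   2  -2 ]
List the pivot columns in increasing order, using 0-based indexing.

R1 → 1/15·R1
  [  1  -2/15  4/3   0 ]
  [ 30     -4   40   2 ]
  [  0      1    2  -2 ]
R2 → R2 − 30·R1
  [ 1  -2/15  4/3   0 ]
  [ 0      0    0   2 ]
  [ 0      1    2  -2 ]
R2 <=> R3
  [ 1  -2/15  4/3   0 ]
  [ 0      1    2  -2 ]
  [ 0      0    0   2 ]
R3 → 1/2·R3
  [ 1  -2/15  4/3   0 ]
  [ 0      1    2  -2 ]
  [ 0      0    0   1 ]
R2 → R2 + 2·R3
  [ 1  -2/15  4/3  0 ]
  [ 0      1    2  0 ]
  [ 0      0    0  1 ]
R1 → R1 + 2/15·R2
  [ 1  0  8/5  0 ]
  [ 0  1    2  0 ]
  [ 0  0    0  1 ]
Pivot columns are the columns containing a leading 1.

0, 1, 3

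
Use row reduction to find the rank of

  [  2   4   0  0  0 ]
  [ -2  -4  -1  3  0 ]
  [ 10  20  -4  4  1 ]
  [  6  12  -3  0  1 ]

rank = 4

r1 := 1/2·r1
  [  1   2   0  0  0 ]
  [ -2  -4  -1  3  0 ]
  [ 10  20  -4  4  1 ]
  [  6  12  -3  0  1 ]
r2 := r2 + 2·r1
  [  1   2   0  0  0 ]
  [  0   0  -1  3  0 ]
  [ 10  20  -4  4  1 ]
  [  6  12  -3  0  1 ]
r3 := r3 − 10·r1
  [ 1   2   0  0  0 ]
  [ 0   0  -1  3  0 ]
  [ 0   0  -4  4  1 ]
  [ 6  12  -3  0  1 ]
r4 := r4 − 6·r1
  [ 1  2   0  0  0 ]
  [ 0  0  -1  3  0 ]
  [ 0  0  -4  4  1 ]
  [ 0  0  -3  0  1 ]
r2 := -1·r2
  [ 1  2   0   0  0 ]
  [ 0  0   1  -3  0 ]
  [ 0  0  -4   4  1 ]
  [ 0  0  -3   0  1 ]
r3 := r3 + 4·r2
  [ 1  2   0   0  0 ]
  [ 0  0   1  -3  0 ]
  [ 0  0   0  -8  1 ]
  [ 0  0  -3   0  1 ]
r4 := r4 + 3·r2
  [ 1  2  0   0  0 ]
  [ 0  0  1  -3  0 ]
  [ 0  0  0  -8  1 ]
  [ 0  0  0  -9  1 ]
r3 := -1/8·r3
  [ 1  2  0   0     0 ]
  [ 0  0  1  -3     0 ]
  [ 0  0  0   1  -1/8 ]
  [ 0  0  0  -9     1 ]
r4 := r4 + 9·r3
  [ 1  2  0   0     0 ]
  [ 0  0  1  -3     0 ]
  [ 0  0  0   1  -1/8 ]
  [ 0  0  0   0  -1/8 ]
r4 := -8·r4
  [ 1  2  0   0     0 ]
  [ 0  0  1  -3     0 ]
  [ 0  0  0   1  -1/8 ]
  [ 0  0  0   0     1 ]
r3 := r3 + 1/8·r4
  [ 1  2  0   0  0 ]
  [ 0  0  1  -3  0 ]
  [ 0  0  0   1  0 ]
  [ 0  0  0   0  1 ]
r2 := r2 + 3·r3
  [ 1  2  0  0  0 ]
  [ 0  0  1  0  0 ]
  [ 0  0  0  1  0 ]
  [ 0  0  0  0  1 ]
The reduced form has 4 nonzero rows.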